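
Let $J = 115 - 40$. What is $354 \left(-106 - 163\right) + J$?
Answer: $-95151$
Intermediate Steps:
$J = 75$ ($J = 115 - 40 = 75$)
$354 \left(-106 - 163\right) + J = 354 \left(-106 - 163\right) + 75 = 354 \left(-269\right) + 75 = -95226 + 75 = -95151$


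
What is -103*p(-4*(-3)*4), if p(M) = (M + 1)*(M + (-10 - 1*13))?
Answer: -126175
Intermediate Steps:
p(M) = (1 + M)*(-23 + M) (p(M) = (1 + M)*(M + (-10 - 13)) = (1 + M)*(M - 23) = (1 + M)*(-23 + M))
-103*p(-4*(-3)*4) = -103*(-23 + (-4*(-3)*4)² - 22*(-4*(-3))*4) = -103*(-23 + (12*4)² - 264*4) = -103*(-23 + 48² - 22*48) = -103*(-23 + 2304 - 1056) = -103*1225 = -126175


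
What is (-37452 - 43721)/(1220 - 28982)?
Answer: 81173/27762 ≈ 2.9239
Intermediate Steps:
(-37452 - 43721)/(1220 - 28982) = -81173/(-27762) = -81173*(-1/27762) = 81173/27762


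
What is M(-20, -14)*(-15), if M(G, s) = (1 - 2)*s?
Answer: -210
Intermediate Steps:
M(G, s) = -s
M(-20, -14)*(-15) = -1*(-14)*(-15) = 14*(-15) = -210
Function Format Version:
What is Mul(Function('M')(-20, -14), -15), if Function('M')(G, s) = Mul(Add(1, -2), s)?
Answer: -210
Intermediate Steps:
Function('M')(G, s) = Mul(-1, s)
Mul(Function('M')(-20, -14), -15) = Mul(Mul(-1, -14), -15) = Mul(14, -15) = -210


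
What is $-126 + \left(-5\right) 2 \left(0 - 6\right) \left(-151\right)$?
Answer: $-9186$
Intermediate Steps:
$-126 + \left(-5\right) 2 \left(0 - 6\right) \left(-151\right) = -126 + - 10 \left(0 - 6\right) \left(-151\right) = -126 + \left(-10\right) \left(-6\right) \left(-151\right) = -126 + 60 \left(-151\right) = -126 - 9060 = -9186$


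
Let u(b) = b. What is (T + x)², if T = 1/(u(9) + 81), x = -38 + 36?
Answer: 32041/8100 ≈ 3.9557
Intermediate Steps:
x = -2
T = 1/90 (T = 1/(9 + 81) = 1/90 ≈ 0.011111)
(T + x)² = (1/90 - 2)² = (-179/90)² = 32041/8100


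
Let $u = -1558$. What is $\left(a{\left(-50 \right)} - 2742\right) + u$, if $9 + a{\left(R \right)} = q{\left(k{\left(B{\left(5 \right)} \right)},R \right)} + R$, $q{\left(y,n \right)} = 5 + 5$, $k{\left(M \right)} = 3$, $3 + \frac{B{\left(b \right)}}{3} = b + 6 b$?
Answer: $-4349$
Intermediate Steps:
$B{\left(b \right)} = -9 + 21 b$ ($B{\left(b \right)} = -9 + 3 \left(b + 6 b\right) = -9 + 3 \cdot 7 b = -9 + 21 b$)
$q{\left(y,n \right)} = 10$
$a{\left(R \right)} = 1 + R$ ($a{\left(R \right)} = -9 + \left(10 + R\right) = 1 + R$)
$\left(a{\left(-50 \right)} - 2742\right) + u = \left(\left(1 - 50\right) - 2742\right) - 1558 = \left(-49 - 2742\right) - 1558 = -2791 - 1558 = -4349$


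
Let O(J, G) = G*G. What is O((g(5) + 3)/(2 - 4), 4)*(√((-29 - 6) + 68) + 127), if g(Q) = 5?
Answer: 2032 + 16*√33 ≈ 2123.9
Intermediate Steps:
O(J, G) = G²
O((g(5) + 3)/(2 - 4), 4)*(√((-29 - 6) + 68) + 127) = 4²*(√((-29 - 6) + 68) + 127) = 16*(√(-35 + 68) + 127) = 16*(√33 + 127) = 16*(127 + √33) = 2032 + 16*√33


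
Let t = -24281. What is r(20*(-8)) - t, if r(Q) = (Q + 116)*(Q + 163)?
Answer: 24149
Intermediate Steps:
r(Q) = (116 + Q)*(163 + Q)
r(20*(-8)) - t = (18908 + (20*(-8))² + 279*(20*(-8))) - 1*(-24281) = (18908 + (-160)² + 279*(-160)) + 24281 = (18908 + 25600 - 44640) + 24281 = -132 + 24281 = 24149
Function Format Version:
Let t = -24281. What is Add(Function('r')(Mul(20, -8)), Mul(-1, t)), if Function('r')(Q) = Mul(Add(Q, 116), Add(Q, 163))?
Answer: 24149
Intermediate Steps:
Function('r')(Q) = Mul(Add(116, Q), Add(163, Q))
Add(Function('r')(Mul(20, -8)), Mul(-1, t)) = Add(Add(18908, Pow(Mul(20, -8), 2), Mul(279, Mul(20, -8))), Mul(-1, -24281)) = Add(Add(18908, Pow(-160, 2), Mul(279, -160)), 24281) = Add(Add(18908, 25600, -44640), 24281) = Add(-132, 24281) = 24149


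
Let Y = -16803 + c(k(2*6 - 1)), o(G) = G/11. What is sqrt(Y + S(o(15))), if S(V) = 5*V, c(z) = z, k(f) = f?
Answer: I*sqrt(2031007)/11 ≈ 129.56*I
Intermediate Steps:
o(G) = G/11 (o(G) = G*(1/11) = G/11)
Y = -16792 (Y = -16803 + (2*6 - 1) = -16803 + (12 - 1) = -16803 + 11 = -16792)
sqrt(Y + S(o(15))) = sqrt(-16792 + 5*((1/11)*15)) = sqrt(-16792 + 5*(15/11)) = sqrt(-16792 + 75/11) = sqrt(-184637/11) = I*sqrt(2031007)/11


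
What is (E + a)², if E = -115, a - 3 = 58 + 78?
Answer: 576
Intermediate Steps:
a = 139 (a = 3 + (58 + 78) = 3 + 136 = 139)
(E + a)² = (-115 + 139)² = 24² = 576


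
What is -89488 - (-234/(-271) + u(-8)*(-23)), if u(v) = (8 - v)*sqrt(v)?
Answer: -24251482/271 + 736*I*sqrt(2) ≈ -89489.0 + 1040.9*I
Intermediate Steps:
u(v) = sqrt(v)*(8 - v)
-89488 - (-234/(-271) + u(-8)*(-23)) = -89488 - (-234/(-271) + (sqrt(-8)*(8 - 1*(-8)))*(-23)) = -89488 - (-234*(-1/271) + ((2*I*sqrt(2))*(8 + 8))*(-23)) = -89488 - (234/271 + ((2*I*sqrt(2))*16)*(-23)) = -89488 - (234/271 + (32*I*sqrt(2))*(-23)) = -89488 - (234/271 - 736*I*sqrt(2)) = -89488 + (-234/271 + 736*I*sqrt(2)) = -24251482/271 + 736*I*sqrt(2)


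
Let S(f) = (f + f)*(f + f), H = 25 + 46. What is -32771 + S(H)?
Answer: -12607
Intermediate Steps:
H = 71
S(f) = 4*f² (S(f) = (2*f)*(2*f) = 4*f²)
-32771 + S(H) = -32771 + 4*71² = -32771 + 4*5041 = -32771 + 20164 = -12607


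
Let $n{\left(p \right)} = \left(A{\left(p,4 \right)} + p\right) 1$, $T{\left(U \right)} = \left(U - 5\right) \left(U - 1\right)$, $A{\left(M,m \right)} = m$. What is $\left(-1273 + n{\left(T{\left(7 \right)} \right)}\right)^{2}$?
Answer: $1580049$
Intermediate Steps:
$T{\left(U \right)} = \left(-1 + U\right) \left(-5 + U\right)$ ($T{\left(U \right)} = \left(-5 + U\right) \left(-1 + U\right) = \left(-1 + U\right) \left(-5 + U\right)$)
$n{\left(p \right)} = 4 + p$ ($n{\left(p \right)} = \left(4 + p\right) 1 = 4 + p$)
$\left(-1273 + n{\left(T{\left(7 \right)} \right)}\right)^{2} = \left(-1273 + \left(4 + \left(5 + 7^{2} - 42\right)\right)\right)^{2} = \left(-1273 + \left(4 + \left(5 + 49 - 42\right)\right)\right)^{2} = \left(-1273 + \left(4 + 12\right)\right)^{2} = \left(-1273 + 16\right)^{2} = \left(-1257\right)^{2} = 1580049$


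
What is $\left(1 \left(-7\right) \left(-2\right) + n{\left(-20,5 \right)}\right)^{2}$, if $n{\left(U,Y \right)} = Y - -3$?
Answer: $484$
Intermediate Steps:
$n{\left(U,Y \right)} = 3 + Y$ ($n{\left(U,Y \right)} = Y + 3 = 3 + Y$)
$\left(1 \left(-7\right) \left(-2\right) + n{\left(-20,5 \right)}\right)^{2} = \left(1 \left(-7\right) \left(-2\right) + \left(3 + 5\right)\right)^{2} = \left(\left(-7\right) \left(-2\right) + 8\right)^{2} = \left(14 + 8\right)^{2} = 22^{2} = 484$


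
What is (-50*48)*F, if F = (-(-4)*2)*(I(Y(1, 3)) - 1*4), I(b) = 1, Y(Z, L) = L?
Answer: 57600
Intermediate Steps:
F = -24 (F = (-(-4)*2)*(1 - 1*4) = (-4*(-2))*(1 - 4) = 8*(-3) = -24)
(-50*48)*F = -50*48*(-24) = -2400*(-24) = 57600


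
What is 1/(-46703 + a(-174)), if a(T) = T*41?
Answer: -1/53837 ≈ -1.8575e-5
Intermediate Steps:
a(T) = 41*T
1/(-46703 + a(-174)) = 1/(-46703 + 41*(-174)) = 1/(-46703 - 7134) = 1/(-53837) = -1/53837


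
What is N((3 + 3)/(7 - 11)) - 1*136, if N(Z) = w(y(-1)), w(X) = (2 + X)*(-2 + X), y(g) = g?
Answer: -139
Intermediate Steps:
w(X) = (-2 + X)*(2 + X)
N(Z) = -3 (N(Z) = -4 + (-1)**2 = -4 + 1 = -3)
N((3 + 3)/(7 - 11)) - 1*136 = -3 - 1*136 = -3 - 136 = -139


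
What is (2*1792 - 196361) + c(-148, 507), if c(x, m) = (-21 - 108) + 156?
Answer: -192750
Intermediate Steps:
c(x, m) = 27 (c(x, m) = -129 + 156 = 27)
(2*1792 - 196361) + c(-148, 507) = (2*1792 - 196361) + 27 = (3584 - 196361) + 27 = -192777 + 27 = -192750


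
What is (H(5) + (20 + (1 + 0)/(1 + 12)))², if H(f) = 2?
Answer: 82369/169 ≈ 487.39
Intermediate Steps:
(H(5) + (20 + (1 + 0)/(1 + 12)))² = (2 + (20 + (1 + 0)/(1 + 12)))² = (2 + (20 + 1/13))² = (2 + 261/13)² = (287/13)² = 82369/169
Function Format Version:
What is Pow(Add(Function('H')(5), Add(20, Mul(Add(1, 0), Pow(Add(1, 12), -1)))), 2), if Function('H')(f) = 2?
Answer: Rational(82369, 169) ≈ 487.39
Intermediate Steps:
Pow(Add(Function('H')(5), Add(20, Mul(Add(1, 0), Pow(Add(1, 12), -1)))), 2) = Pow(Add(2, Add(20, Mul(Add(1, 0), Pow(Add(1, 12), -1)))), 2) = Pow(Add(2, Add(20, Mul(1, Pow(13, -1)))), 2) = Pow(Add(2, Add(20, Mul(1, Rational(1, 13)))), 2) = Pow(Add(2, Add(20, Rational(1, 13))), 2) = Pow(Add(2, Rational(261, 13)), 2) = Pow(Rational(287, 13), 2) = Rational(82369, 169)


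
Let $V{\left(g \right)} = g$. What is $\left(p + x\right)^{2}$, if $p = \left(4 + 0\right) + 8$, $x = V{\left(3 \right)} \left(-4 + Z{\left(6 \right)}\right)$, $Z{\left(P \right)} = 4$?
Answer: $144$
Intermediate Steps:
$x = 0$ ($x = 3 \left(-4 + 4\right) = 3 \cdot 0 = 0$)
$p = 12$ ($p = 4 + 8 = 12$)
$\left(p + x\right)^{2} = \left(12 + 0\right)^{2} = 12^{2} = 144$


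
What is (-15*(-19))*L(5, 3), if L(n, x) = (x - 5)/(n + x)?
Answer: -285/4 ≈ -71.250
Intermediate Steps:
L(n, x) = (-5 + x)/(n + x)
(-15*(-19))*L(5, 3) = (-15*(-19))*((-5 + 3)/(5 + 3)) = 285*(-2/8) = 285*((⅛)*(-2)) = 285*(-¼) = -285/4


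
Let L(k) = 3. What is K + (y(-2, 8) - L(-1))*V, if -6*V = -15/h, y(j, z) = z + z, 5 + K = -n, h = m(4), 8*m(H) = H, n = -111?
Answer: 171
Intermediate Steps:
m(H) = H/8
h = ½ (h = (⅛)*4 = ½ ≈ 0.50000)
K = 106 (K = -5 - 1*(-111) = -5 + 111 = 106)
y(j, z) = 2*z
V = 5 (V = -(-5)/(2*½) = -(-5)*2/2 = -⅙*(-30) = 5)
K + (y(-2, 8) - L(-1))*V = 106 + (2*8 - 1*3)*5 = 106 + (16 - 3)*5 = 106 + 13*5 = 106 + 65 = 171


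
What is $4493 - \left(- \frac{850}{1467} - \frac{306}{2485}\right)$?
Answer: $\frac{16381770187}{3645495} \approx 4493.7$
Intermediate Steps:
$4493 - \left(- \frac{850}{1467} - \frac{306}{2485}\right) = 4493 - \left(- \frac{306}{2485} + \frac{850}{-1467}\right) = 4493 + \left(\left(-850\right) \left(- \frac{1}{1467}\right) + \frac{306}{2485}\right) = 4493 + \left(\frac{850}{1467} + \frac{306}{2485}\right) = 4493 + \frac{2561152}{3645495} = \frac{16381770187}{3645495}$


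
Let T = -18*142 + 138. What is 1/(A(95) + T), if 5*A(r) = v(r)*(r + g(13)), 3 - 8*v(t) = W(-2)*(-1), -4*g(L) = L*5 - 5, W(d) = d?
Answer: -1/2416 ≈ -0.00041391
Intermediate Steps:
g(L) = 5/4 - 5*L/4 (g(L) = -(L*5 - 5)/4 = -(5*L - 5)/4 = -(-5 + 5*L)/4 = 5/4 - 5*L/4)
v(t) = ⅛ (v(t) = 3/8 - (-1)*(-1)/4 = 3/8 - ⅛*2 = 3/8 - ¼ = ⅛)
A(r) = -3/8 + r/40 (A(r) = ((r + (5/4 - 5/4*13))/8)/5 = ((r + (5/4 - 65/4))/8)/5 = ((r - 15)/8)/5 = ((-15 + r)/8)/5 = (-15/8 + r/8)/5 = -3/8 + r/40)
T = -2418 (T = -2556 + 138 = -2418)
1/(A(95) + T) = 1/((-3/8 + (1/40)*95) - 2418) = 1/((-3/8 + 19/8) - 2418) = 1/(2 - 2418) = 1/(-2416) = -1/2416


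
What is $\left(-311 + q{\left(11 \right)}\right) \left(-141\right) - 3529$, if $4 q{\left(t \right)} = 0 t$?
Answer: $40322$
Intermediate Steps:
$q{\left(t \right)} = 0$ ($q{\left(t \right)} = \frac{0 t}{4} = \frac{1}{4} \cdot 0 = 0$)
$\left(-311 + q{\left(11 \right)}\right) \left(-141\right) - 3529 = \left(-311 + 0\right) \left(-141\right) - 3529 = \left(-311\right) \left(-141\right) - 3529 = 43851 - 3529 = 40322$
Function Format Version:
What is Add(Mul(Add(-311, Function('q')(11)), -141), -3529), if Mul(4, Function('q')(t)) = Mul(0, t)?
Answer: 40322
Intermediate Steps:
Function('q')(t) = 0 (Function('q')(t) = Mul(Rational(1, 4), Mul(0, t)) = Mul(Rational(1, 4), 0) = 0)
Add(Mul(Add(-311, Function('q')(11)), -141), -3529) = Add(Mul(Add(-311, 0), -141), -3529) = Add(Mul(-311, -141), -3529) = Add(43851, -3529) = 40322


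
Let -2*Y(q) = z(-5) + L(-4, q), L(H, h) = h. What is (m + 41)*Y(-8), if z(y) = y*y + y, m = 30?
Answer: -426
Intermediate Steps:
z(y) = y + y² (z(y) = y² + y = y + y²)
Y(q) = -10 - q/2 (Y(q) = -(-5*(1 - 5) + q)/2 = -(-5*(-4) + q)/2 = -(20 + q)/2 = -10 - q/2)
(m + 41)*Y(-8) = (30 + 41)*(-10 - ½*(-8)) = 71*(-10 + 4) = 71*(-6) = -426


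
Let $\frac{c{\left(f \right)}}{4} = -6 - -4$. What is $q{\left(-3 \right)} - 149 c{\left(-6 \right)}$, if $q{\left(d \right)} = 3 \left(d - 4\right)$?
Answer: $1171$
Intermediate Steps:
$c{\left(f \right)} = -8$ ($c{\left(f \right)} = 4 \left(-6 - -4\right) = 4 \left(-6 + 4\right) = 4 \left(-2\right) = -8$)
$q{\left(d \right)} = -12 + 3 d$ ($q{\left(d \right)} = 3 \left(-4 + d\right) = -12 + 3 d$)
$q{\left(-3 \right)} - 149 c{\left(-6 \right)} = \left(-12 + 3 \left(-3\right)\right) - -1192 = \left(-12 - 9\right) + 1192 = -21 + 1192 = 1171$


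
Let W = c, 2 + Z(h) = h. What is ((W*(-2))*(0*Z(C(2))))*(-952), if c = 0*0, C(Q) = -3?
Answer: 0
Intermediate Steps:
c = 0
Z(h) = -2 + h
W = 0
((W*(-2))*(0*Z(C(2))))*(-952) = ((0*(-2))*(0*(-2 - 3)))*(-952) = (0*(0*(-5)))*(-952) = (0*0)*(-952) = 0*(-952) = 0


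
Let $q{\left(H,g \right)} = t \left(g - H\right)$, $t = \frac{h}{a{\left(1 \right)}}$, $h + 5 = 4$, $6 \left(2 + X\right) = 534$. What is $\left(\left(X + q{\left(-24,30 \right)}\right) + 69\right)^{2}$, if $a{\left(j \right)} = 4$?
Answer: $\frac{81225}{4} \approx 20306.0$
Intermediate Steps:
$X = 87$ ($X = -2 + \frac{1}{6} \cdot 534 = -2 + 89 = 87$)
$h = -1$ ($h = -5 + 4 = -1$)
$t = - \frac{1}{4} \approx -0.25$
$q{\left(H,g \right)} = - \frac{g}{4} + \frac{H}{4}$ ($q{\left(H,g \right)} = - \frac{g - H}{4} = - \frac{g}{4} + \frac{H}{4}$)
$\left(\left(X + q{\left(-24,30 \right)}\right) + 69\right)^{2} = \left(\left(87 + \left(\left(- \frac{1}{4}\right) 30 + \frac{1}{4} \left(-24\right)\right)\right) + 69\right)^{2} = \left(\left(87 - \frac{27}{2}\right) + 69\right)^{2} = \left(\frac{147}{2} + 69\right)^{2} = \left(\frac{285}{2}\right)^{2} = \frac{81225}{4}$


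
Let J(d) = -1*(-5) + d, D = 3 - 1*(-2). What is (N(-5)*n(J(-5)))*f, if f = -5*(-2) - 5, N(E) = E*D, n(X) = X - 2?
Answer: 250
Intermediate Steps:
D = 5 (D = 3 + 2 = 5)
J(d) = 5 + d
n(X) = -2 + X
N(E) = 5*E (N(E) = E*5 = 5*E)
f = 5 (f = 10 - 5 = 5)
(N(-5)*n(J(-5)))*f = ((5*(-5))*(-2 + (5 - 5)))*5 = -25*(-2 + 0)*5 = -25*(-2)*5 = 50*5 = 250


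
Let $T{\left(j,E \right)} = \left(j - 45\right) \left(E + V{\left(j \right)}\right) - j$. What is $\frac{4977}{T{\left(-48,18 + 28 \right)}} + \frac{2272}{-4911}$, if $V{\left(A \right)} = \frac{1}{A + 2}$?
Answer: $- \frac{522069542}{318375219} \approx -1.6398$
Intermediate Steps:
$V{\left(A \right)} = \frac{1}{2 + A}$
$T{\left(j,E \right)} = - j + \left(-45 + j\right) \left(E + \frac{1}{2 + j}\right)$ ($T{\left(j,E \right)} = \left(j - 45\right) \left(E + \frac{1}{2 + j}\right) - j = \left(-45 + j\right) \left(E + \frac{1}{2 + j}\right) - j = - j + \left(-45 + j\right) \left(E + \frac{1}{2 + j}\right)$)
$\frac{4977}{T{\left(-48,18 + 28 \right)}} + \frac{2272}{-4911} = \frac{4977}{\frac{1}{2 - 48} \left(-45 - 48 + \left(2 - 48\right) \left(\left(-1\right) \left(-48\right) - 45 \left(18 + 28\right) + \left(18 + 28\right) \left(-48\right)\right)\right)} + \frac{2272}{-4911} = \frac{4977}{\frac{1}{-46} \left(-45 - 48 - 46 \left(48 - 2070 + 46 \left(-48\right)\right)\right)} + 2272 \left(- \frac{1}{4911}\right) = \frac{4977}{\left(- \frac{1}{46}\right) \left(-45 - 48 - 46 \left(48 - 2070 - 2208\right)\right)} - \frac{2272}{4911} = \frac{4977}{\left(- \frac{1}{46}\right) \left(-45 - 48 - -194580\right)} - \frac{2272}{4911} = \frac{4977}{\left(- \frac{1}{46}\right) \left(-45 - 48 + 194580\right)} - \frac{2272}{4911} = \frac{4977}{\left(- \frac{1}{46}\right) 194487} - \frac{2272}{4911} = \frac{4977}{- \frac{194487}{46}} - \frac{2272}{4911} = 4977 \left(- \frac{46}{194487}\right) - \frac{2272}{4911} = - \frac{76314}{64829} - \frac{2272}{4911} = - \frac{522069542}{318375219}$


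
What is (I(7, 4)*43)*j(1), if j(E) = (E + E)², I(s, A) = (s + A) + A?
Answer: 2580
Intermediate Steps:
I(s, A) = s + 2*A (I(s, A) = (A + s) + A = s + 2*A)
j(E) = 4*E² (j(E) = (2*E)² = 4*E²)
(I(7, 4)*43)*j(1) = ((7 + 2*4)*43)*(4*1²) = ((7 + 8)*43)*(4*1) = (15*43)*4 = 645*4 = 2580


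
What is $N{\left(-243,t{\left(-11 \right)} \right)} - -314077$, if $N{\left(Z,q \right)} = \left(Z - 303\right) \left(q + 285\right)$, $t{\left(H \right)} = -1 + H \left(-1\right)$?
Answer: $153007$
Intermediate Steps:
$t{\left(H \right)} = -1 - H$
$N{\left(Z,q \right)} = \left(-303 + Z\right) \left(285 + q\right)$
$N{\left(-243,t{\left(-11 \right)} \right)} - -314077 = \left(-86355 - 303 \left(-1 - -11\right) + 285 \left(-243\right) - 243 \left(-1 - -11\right)\right) - -314077 = \left(-86355 - 303 \left(-1 + 11\right) - 69255 - 243 \left(-1 + 11\right)\right) + 314077 = \left(-86355 - 3030 - 69255 - 2430\right) + 314077 = -161070 + 314077 = 153007$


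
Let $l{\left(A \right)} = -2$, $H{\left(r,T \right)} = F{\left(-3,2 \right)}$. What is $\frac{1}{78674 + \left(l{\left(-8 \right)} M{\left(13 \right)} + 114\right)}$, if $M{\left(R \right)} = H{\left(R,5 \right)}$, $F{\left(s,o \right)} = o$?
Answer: $\frac{1}{78784} \approx 1.2693 \cdot 10^{-5}$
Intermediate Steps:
$H{\left(r,T \right)} = 2$
$M{\left(R \right)} = 2$
$\frac{1}{78674 + \left(l{\left(-8 \right)} M{\left(13 \right)} + 114\right)} = \frac{1}{78674 + \left(\left(-2\right) 2 + 114\right)} = \frac{1}{78674 + \left(-4 + 114\right)} = \frac{1}{78674 + 110} = \frac{1}{78784}$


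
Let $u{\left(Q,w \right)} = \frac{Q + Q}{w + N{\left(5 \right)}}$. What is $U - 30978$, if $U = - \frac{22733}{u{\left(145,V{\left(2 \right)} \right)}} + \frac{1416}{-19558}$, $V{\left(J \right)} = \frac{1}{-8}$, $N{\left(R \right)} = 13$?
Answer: $- \frac{725705721121}{22687280} \approx -31987.0$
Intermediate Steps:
$V{\left(J \right)} = - \frac{1}{8}$
$u{\left(Q,w \right)} = \frac{2 Q}{13 + w}$ ($u{\left(Q,w \right)} = \frac{Q + Q}{w + 13} = \frac{2 Q}{13 + w}$)
$U = - \frac{22899161281}{22687280}$ ($U = - \frac{22733}{2 \cdot 145 \frac{1}{13 - \frac{1}{8}}} + \frac{1416}{-19558} = - \frac{22733}{2 \cdot 145 \frac{1}{\frac{103}{8}}} + 1416 \left(- \frac{1}{19558}\right) = - \frac{22733}{2 \cdot 145 \cdot \frac{8}{103}} - \frac{708}{9779} = - \frac{22733}{\frac{2320}{103}} - \frac{708}{9779} = \left(-22733\right) \frac{103}{2320} - \frac{708}{9779} = - \frac{2341499}{2320} - \frac{708}{9779} = - \frac{22899161281}{22687280} \approx -1009.3$)
$U - 30978 = - \frac{22899161281}{22687280} - 30978 = - \frac{725705721121}{22687280}$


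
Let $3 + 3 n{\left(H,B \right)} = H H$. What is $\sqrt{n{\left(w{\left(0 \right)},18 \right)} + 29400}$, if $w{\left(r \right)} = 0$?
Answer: $\sqrt{29399} \approx 171.46$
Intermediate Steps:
$n{\left(H,B \right)} = -1 + \frac{H^{2}}{3}$ ($n{\left(H,B \right)} = -1 + \frac{H H}{3} = -1 + \frac{H^{2}}{3}$)
$\sqrt{n{\left(w{\left(0 \right)},18 \right)} + 29400} = \sqrt{\left(-1 + \frac{0^{2}}{3}\right) + 29400} = \sqrt{\left(-1 + \frac{1}{3} \cdot 0\right) + 29400} = \sqrt{\left(-1 + 0\right) + 29400} = \sqrt{-1 + 29400} = \sqrt{29399}$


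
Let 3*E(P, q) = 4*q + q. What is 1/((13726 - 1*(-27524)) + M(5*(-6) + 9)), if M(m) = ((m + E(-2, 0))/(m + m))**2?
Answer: 4/165001 ≈ 2.4242e-5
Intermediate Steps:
E(P, q) = 5*q/3 (E(P, q) = (4*q + q)/3 = (5*q)/3 = 5*q/3)
M(m) = 1/4 (M(m) = ((m + (5/3)*0)/(m + m))**2 = ((m + 0)/((2*m)))**2 = (m*(1/(2*m)))**2 = (1/2)**2 = 1/4)
1/((13726 - 1*(-27524)) + M(5*(-6) + 9)) = 1/((13726 - 1*(-27524)) + 1/4) = 1/((13726 + 27524) + 1/4) = 1/(41250 + 1/4) = 1/(165001/4) = 4/165001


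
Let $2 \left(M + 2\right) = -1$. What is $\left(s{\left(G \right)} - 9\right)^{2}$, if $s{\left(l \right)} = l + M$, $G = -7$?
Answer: $\frac{1369}{4} \approx 342.25$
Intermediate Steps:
$M = - \frac{5}{2}$ ($M = -2 + \frac{1}{2} \left(-1\right) = -2 - \frac{1}{2} = - \frac{5}{2} \approx -2.5$)
$s{\left(l \right)} = - \frac{5}{2} + l$ ($s{\left(l \right)} = l - \frac{5}{2} = - \frac{5}{2} + l$)
$\left(s{\left(G \right)} - 9\right)^{2} = \left(\left(- \frac{5}{2} - 7\right) - 9\right)^{2} = \left(- \frac{19}{2} - 9\right)^{2} = \left(- \frac{37}{2}\right)^{2} = \frac{1369}{4}$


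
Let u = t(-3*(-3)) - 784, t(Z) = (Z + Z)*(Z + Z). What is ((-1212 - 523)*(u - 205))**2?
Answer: 1331196750625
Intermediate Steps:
t(Z) = 4*Z**2 (t(Z) = (2*Z)*(2*Z) = 4*Z**2)
u = -460 (u = 4*(-3*(-3))**2 - 784 = 4*9**2 - 784 = 4*81 - 784 = 324 - 784 = -460)
((-1212 - 523)*(u - 205))**2 = ((-1212 - 523)*(-460 - 205))**2 = (-1735*(-665))**2 = 1153775**2 = 1331196750625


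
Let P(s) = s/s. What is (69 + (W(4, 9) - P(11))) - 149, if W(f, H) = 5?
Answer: -76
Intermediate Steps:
P(s) = 1
(69 + (W(4, 9) - P(11))) - 149 = (69 + (5 - 1*1)) - 149 = (69 + (5 - 1)) - 149 = (69 + 4) - 149 = 73 - 149 = -76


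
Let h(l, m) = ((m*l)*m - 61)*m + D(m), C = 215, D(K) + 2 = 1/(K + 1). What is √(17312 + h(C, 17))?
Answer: 5*√1544498/6 ≈ 1035.6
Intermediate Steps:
D(K) = -2 + 1/(1 + K) (D(K) = -2 + 1/(K + 1) = -2 + 1/(1 + K))
h(l, m) = m*(-61 + l*m²) + (-1 - 2*m)/(1 + m) (h(l, m) = ((m*l)*m - 61)*m + (-1 - 2*m)/(1 + m) = ((l*m)*m - 61)*m + (-1 - 2*m)/(1 + m) = (l*m² - 61)*m + (-1 - 2*m)/(1 + m) = (-61 + l*m²)*m + (-1 - 2*m)/(1 + m) = m*(-61 + l*m²) + (-1 - 2*m)/(1 + m))
√(17312 + h(C, 17)) = √(17312 + (-1 - 2*17 + 17*(1 + 17)*(-61 + 215*17²))/(1 + 17)) = √(17312 + (-1 - 34 + 17*18*(-61 + 215*289))/18) = √(17312 + (-1 - 34 + 17*18*(-61 + 62135))/18) = √(17312 + (-1 - 34 + 17*18*62074)/18) = √(17312 + (-1 - 34 + 18994644)/18) = √(17312 + (1/18)*18994609) = √(17312 + 18994609/18) = √(19306225/18) = 5*√1544498/6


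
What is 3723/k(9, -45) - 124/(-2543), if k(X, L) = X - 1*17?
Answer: -9466597/20344 ≈ -465.33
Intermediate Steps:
k(X, L) = -17 + X (k(X, L) = X - 17 = -17 + X)
3723/k(9, -45) - 124/(-2543) = 3723/(-17 + 9) - 124/(-2543) = 3723/(-8) - 124*(-1/2543) = 3723*(-⅛) + 124/2543 = -3723/8 + 124/2543 = -9466597/20344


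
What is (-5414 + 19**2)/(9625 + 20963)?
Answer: -5053/30588 ≈ -0.16520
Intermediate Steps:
(-5414 + 19**2)/(9625 + 20963) = (-5414 + 361)/30588 = -5053*1/30588 = -5053/30588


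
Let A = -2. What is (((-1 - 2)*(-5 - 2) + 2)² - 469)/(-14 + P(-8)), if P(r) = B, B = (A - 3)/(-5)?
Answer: -60/13 ≈ -4.6154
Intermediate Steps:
B = 1 (B = (-2 - 3)/(-5) = -5*(-⅕) = 1)
P(r) = 1
(((-1 - 2)*(-5 - 2) + 2)² - 469)/(-14 + P(-8)) = (((-1 - 2)*(-5 - 2) + 2)² - 469)/(-14 + 1) = ((-3*(-7) + 2)² - 469)/(-13) = ((21 + 2)² - 469)*(-1/13) = (23² - 469)*(-1/13) = (529 - 469)*(-1/13) = 60*(-1/13) = -60/13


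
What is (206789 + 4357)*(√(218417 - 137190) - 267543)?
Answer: -56490634278 + 211146*√81227 ≈ -5.6430e+10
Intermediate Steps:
(206789 + 4357)*(√(218417 - 137190) - 267543) = 211146*(√81227 - 267543) = 211146*(-267543 + √81227) = -56490634278 + 211146*√81227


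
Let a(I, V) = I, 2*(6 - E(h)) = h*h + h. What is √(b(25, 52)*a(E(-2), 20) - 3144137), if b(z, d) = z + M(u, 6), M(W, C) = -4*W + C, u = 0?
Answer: I*√3143982 ≈ 1773.1*I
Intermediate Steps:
E(h) = 6 - h/2 - h²/2 (E(h) = 6 - (h*h + h)/2 = 6 - (h² + h)/2 = 6 - (h + h²)/2 = 6 + (-h/2 - h²/2) = 6 - h/2 - h²/2)
M(W, C) = C - 4*W
b(z, d) = 6 + z (b(z, d) = z + (6 - 4*0) = z + (6 + 0) = z + 6 = 6 + z)
√(b(25, 52)*a(E(-2), 20) - 3144137) = √((6 + 25)*(6 - ½*(-2) - ½*(-2)²) - 3144137) = √(31*(6 + 1 - ½*4) - 3144137) = √(31*(6 + 1 - 2) - 3144137) = √(31*5 - 3144137) = √(155 - 3144137) = √(-3143982) = I*√3143982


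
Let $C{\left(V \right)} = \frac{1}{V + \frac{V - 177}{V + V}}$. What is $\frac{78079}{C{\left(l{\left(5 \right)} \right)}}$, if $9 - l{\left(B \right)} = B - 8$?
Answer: $\frac{3201239}{8} \approx 4.0016 \cdot 10^{5}$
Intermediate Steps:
$l{\left(B \right)} = 17 - B$ ($l{\left(B \right)} = 9 - \left(B - 8\right) = 9 - \left(-8 + B\right) = 17 - B$)
$C{\left(V \right)} = \frac{1}{V + \frac{-177 + V}{2 V}}$
$\frac{78079}{C{\left(l{\left(5 \right)} \right)}} = \frac{78079}{2 \left(17 - 5\right) \frac{1}{-177 + \left(17 - 5\right) + 2 \left(17 - 5\right)^{2}}} = \frac{78079}{2 \cdot 12 \frac{1}{-177 + 12 + 2 \cdot 12^{2}}} = \frac{78079}{2 \cdot 12 \frac{1}{-177 + 12 + 2 \cdot 144}} = \frac{78079}{2 \cdot 12 \frac{1}{-177 + 12 + 288}} = \frac{78079}{2 \cdot 12 \cdot \frac{1}{123}} = \frac{78079}{\frac{8}{41}} = 78079 \cdot \frac{41}{8} = \frac{3201239}{8}$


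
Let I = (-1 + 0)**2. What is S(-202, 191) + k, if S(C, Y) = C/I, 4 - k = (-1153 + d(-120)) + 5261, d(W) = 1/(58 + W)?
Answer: -266971/62 ≈ -4306.0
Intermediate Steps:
I = 1 (I = (-1)**2 = 1)
k = -254447/62 (k = 4 - ((-1153 + 1/(58 - 120)) + 5261) = 4 - ((-1153 + 1/(-62)) + 5261) = 4 - ((-1153 - 1/62) + 5261) = 4 - (-71487/62 + 5261) = 4 - 1*254695/62 = 4 - 254695/62 = -254447/62 ≈ -4104.0)
S(C, Y) = C (S(C, Y) = C/1 = C*1 = C)
S(-202, 191) + k = -202 - 254447/62 = -266971/62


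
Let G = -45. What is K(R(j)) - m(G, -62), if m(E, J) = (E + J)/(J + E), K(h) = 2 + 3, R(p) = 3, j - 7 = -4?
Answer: 4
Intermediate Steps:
j = 3 (j = 7 - 4 = 3)
K(h) = 5
m(E, J) = 1 (m(E, J) = (E + J)/(E + J) = 1)
K(R(j)) - m(G, -62) = 5 - 1*1 = 5 - 1 = 4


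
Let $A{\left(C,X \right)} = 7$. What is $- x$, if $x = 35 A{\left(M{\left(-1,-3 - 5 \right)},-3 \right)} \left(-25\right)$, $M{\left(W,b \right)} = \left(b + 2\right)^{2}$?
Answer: $6125$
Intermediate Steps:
$M{\left(W,b \right)} = \left(2 + b\right)^{2}$
$x = -6125$ ($x = 35 \cdot 7 \left(-25\right) = 245 \left(-25\right) = -6125$)
$- x = \left(-1\right) \left(-6125\right) = 6125$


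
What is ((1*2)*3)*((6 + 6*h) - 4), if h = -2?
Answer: -60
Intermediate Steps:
((1*2)*3)*((6 + 6*h) - 4) = ((1*2)*3)*((6 + 6*(-2)) - 4) = (2*3)*((6 - 12) - 4) = 6*(-6 - 4) = 6*(-10) = -60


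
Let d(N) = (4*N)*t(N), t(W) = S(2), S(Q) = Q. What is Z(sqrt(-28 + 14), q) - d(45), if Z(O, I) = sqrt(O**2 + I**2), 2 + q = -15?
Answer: -360 + 5*sqrt(11) ≈ -343.42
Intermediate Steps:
q = -17 (q = -2 - 15 = -17)
Z(O, I) = sqrt(I**2 + O**2)
t(W) = 2
d(N) = 8*N (d(N) = (4*N)*2 = 8*N)
Z(sqrt(-28 + 14), q) - d(45) = sqrt((-17)**2 + (sqrt(-28 + 14))**2) - 8*45 = sqrt(289 + (sqrt(-14))**2) - 1*360 = sqrt(289 + (I*sqrt(14))**2) - 360 = sqrt(289 - 14) - 360 = sqrt(275) - 360 = 5*sqrt(11) - 360 = -360 + 5*sqrt(11)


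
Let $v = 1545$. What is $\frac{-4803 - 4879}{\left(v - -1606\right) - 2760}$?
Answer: $- \frac{9682}{391} \approx -24.762$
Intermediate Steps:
$\frac{-4803 - 4879}{\left(v - -1606\right) - 2760} = \frac{-4803 - 4879}{\left(1545 - -1606\right) - 2760} = - \frac{9682}{\left(1545 + 1606\right) - 2760} = - \frac{9682}{3151 - 2760} = - \frac{9682}{391}$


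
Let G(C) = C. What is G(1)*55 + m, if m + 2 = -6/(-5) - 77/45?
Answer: 2362/45 ≈ 52.489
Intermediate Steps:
m = -113/45 (m = -2 + (-6/(-5) - 77/45) = -2 + (-6*(-1/5) - 77*1/45) = -2 + (6/5 - 77/45) = -2 - 23/45 = -113/45 ≈ -2.5111)
G(1)*55 + m = 1*55 - 113/45 = 55 - 113/45 = 2362/45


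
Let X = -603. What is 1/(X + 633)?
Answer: 1/30 ≈ 0.033333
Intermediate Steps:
1/(X + 633) = 1/(-603 + 633) = 1/30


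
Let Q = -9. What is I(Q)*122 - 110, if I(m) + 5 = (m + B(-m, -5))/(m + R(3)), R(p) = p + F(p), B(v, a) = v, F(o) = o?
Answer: -720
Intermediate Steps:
R(p) = 2*p (R(p) = p + p = 2*p)
I(m) = -5 (I(m) = -5 + (m - m)/(m + 2*3) = -5 + 0/(m + 6) = -5 + 0/(6 + m) = -5 + 0 = -5)
I(Q)*122 - 110 = -5*122 - 110 = -610 - 110 = -720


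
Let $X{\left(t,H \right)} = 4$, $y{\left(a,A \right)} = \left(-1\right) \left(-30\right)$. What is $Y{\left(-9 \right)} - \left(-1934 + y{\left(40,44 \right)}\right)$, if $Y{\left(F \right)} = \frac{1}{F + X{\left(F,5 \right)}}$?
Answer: $\frac{9519}{5} \approx 1903.8$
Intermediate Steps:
$y{\left(a,A \right)} = 30$
$Y{\left(F \right)} = \frac{1}{4 + F}$ ($Y{\left(F \right)} = \frac{1}{F + 4} = \frac{1}{4 + F}$)
$Y{\left(-9 \right)} - \left(-1934 + y{\left(40,44 \right)}\right) = \frac{1}{4 - 9} + \left(1934 - 30\right) = \frac{1}{-5} + \left(1934 - 30\right) = - \frac{1}{5} + 1904 = \frac{9519}{5}$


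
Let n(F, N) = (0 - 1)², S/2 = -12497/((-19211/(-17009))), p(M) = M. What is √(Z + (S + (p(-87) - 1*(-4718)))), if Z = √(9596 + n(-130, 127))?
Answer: √(-6457908380855 + 369062521*√9597)/19211 ≈ 131.91*I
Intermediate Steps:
S = -425122946/19211 (S = 2*(-12497/((-19211/(-17009)))) = 2*(-12497/((-19211*(-1/17009)))) = 2*(-12497/19211/17009) = 2*(-12497*17009/19211) = 2*(-212561473/19211) = -425122946/19211 ≈ -22129.)
n(F, N) = 1 (n(F, N) = (-1)² = 1)
Z = √9597 (Z = √(9596 + 1) = √9597 ≈ 97.964)
√(Z + (S + (p(-87) - 1*(-4718)))) = √(√9597 + (-425122946/19211 + (-87 - 1*(-4718)))) = √(√9597 + (-425122946/19211 + (-87 + 4718))) = √(√9597 + (-425122946/19211 + 4631)) = √(√9597 - 336156805/19211) = √(-336156805/19211 + √9597)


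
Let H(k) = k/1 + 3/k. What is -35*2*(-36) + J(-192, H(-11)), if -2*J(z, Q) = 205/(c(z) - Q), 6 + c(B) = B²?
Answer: 2044030225/811124 ≈ 2520.0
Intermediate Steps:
c(B) = -6 + B²
H(k) = k + 3/k (H(k) = k*1 + 3/k = k + 3/k)
J(z, Q) = -205/(2*(-6 + z² - Q)) (J(z, Q) = -205/(2*((-6 + z²) - Q)) = -205/(2*(-6 + z² - Q)))
-35*2*(-36) + J(-192, H(-11)) = -35*2*(-36) + 205/(2*(6 + (-11 + 3/(-11)) - 1*(-192)²)) = -70*(-36) + 205/(2*(6 + (-11 + 3*(-1/11)) - 1*36864)) = 2520 + 205/(2*(6 + (-11 - 3/11) - 36864)) = 2520 + 205/(2*(6 - 124/11 - 36864)) = 2520 + 205/(2*(-405562/11)) = 2520 + (205/2)*(-11/405562) = 2520 - 2255/811124 = 2044030225/811124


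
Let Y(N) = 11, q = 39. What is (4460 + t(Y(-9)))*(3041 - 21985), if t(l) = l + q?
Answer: -85437440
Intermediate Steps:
t(l) = 39 + l (t(l) = l + 39 = 39 + l)
(4460 + t(Y(-9)))*(3041 - 21985) = (4460 + (39 + 11))*(3041 - 21985) = (4460 + 50)*(-18944) = 4510*(-18944) = -85437440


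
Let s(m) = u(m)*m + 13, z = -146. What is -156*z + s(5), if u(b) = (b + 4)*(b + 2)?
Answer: 23104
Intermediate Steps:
u(b) = (2 + b)*(4 + b) (u(b) = (4 + b)*(2 + b) = (2 + b)*(4 + b))
s(m) = 13 + m*(8 + m**2 + 6*m) (s(m) = (8 + m**2 + 6*m)*m + 13 = m*(8 + m**2 + 6*m) + 13 = 13 + m*(8 + m**2 + 6*m))
-156*z + s(5) = -156*(-146) + (13 + 5*(8 + 5**2 + 6*5)) = 22776 + (13 + 5*(8 + 25 + 30)) = 22776 + (13 + 5*63) = 22776 + (13 + 315) = 22776 + 328 = 23104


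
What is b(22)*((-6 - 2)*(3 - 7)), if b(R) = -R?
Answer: -704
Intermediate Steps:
b(22)*((-6 - 2)*(3 - 7)) = (-1*22)*((-6 - 2)*(3 - 7)) = -(-176)*(-4) = -22*32 = -704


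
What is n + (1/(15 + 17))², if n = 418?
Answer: 428033/1024 ≈ 418.00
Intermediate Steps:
n + (1/(15 + 17))² = 418 + (1/(15 + 17))² = 418 + (1/32)² = 418 + 1/1024 = 428033/1024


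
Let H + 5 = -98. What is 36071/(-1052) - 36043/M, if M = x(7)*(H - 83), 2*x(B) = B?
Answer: 2062145/97836 ≈ 21.078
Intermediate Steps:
H = -103 (H = -5 - 98 = -103)
x(B) = B/2
M = -651 (M = ((½)*7)*(-103 - 83) = (7/2)*(-186) = -651)
36071/(-1052) - 36043/M = 36071/(-1052) - 36043/(-651) = 36071*(-1/1052) - 36043*(-1/651) = -36071/1052 + 5149/93 = 2062145/97836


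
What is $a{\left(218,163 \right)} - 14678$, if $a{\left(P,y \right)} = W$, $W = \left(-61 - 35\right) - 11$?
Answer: $-14785$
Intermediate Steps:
$W = -107$ ($W = -96 - 11 = -107$)
$a{\left(P,y \right)} = -107$
$a{\left(218,163 \right)} - 14678 = -107 - 14678 = -14785$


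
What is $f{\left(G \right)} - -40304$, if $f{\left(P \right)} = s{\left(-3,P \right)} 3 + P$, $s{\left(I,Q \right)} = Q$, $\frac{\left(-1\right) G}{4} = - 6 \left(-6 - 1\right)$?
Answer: $39632$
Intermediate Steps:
$G = -168$ ($G = - 4 \left(- 6 \left(-6 - 1\right)\right) = - 4 \left(\left(-6\right) \left(-7\right)\right) = \left(-4\right) 42 = -168$)
$f{\left(P \right)} = 4 P$ ($f{\left(P \right)} = P 3 + P = 3 P + P = 4 P$)
$f{\left(G \right)} - -40304 = 4 \left(-168\right) - -40304 = -672 + 40304 = 39632$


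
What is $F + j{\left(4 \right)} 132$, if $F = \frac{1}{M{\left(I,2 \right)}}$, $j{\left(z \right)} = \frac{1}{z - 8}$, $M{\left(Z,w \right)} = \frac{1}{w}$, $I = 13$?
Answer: $-31$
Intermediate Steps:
$j{\left(z \right)} = \frac{1}{-8 + z}$
$F = 2$ ($F = \frac{1}{\frac{1}{2}} = 2$)
$F + j{\left(4 \right)} 132 = 2 + \frac{1}{-8 + 4} \cdot 132 = 2 + \frac{1}{-4} \cdot 132 = 2 - 33 = -31$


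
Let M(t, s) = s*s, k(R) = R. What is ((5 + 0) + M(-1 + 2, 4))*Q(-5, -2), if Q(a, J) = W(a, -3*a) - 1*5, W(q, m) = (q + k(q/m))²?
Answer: 1477/3 ≈ 492.33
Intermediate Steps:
M(t, s) = s²
W(q, m) = (q + q/m)²
Q(a, J) = -5 + (-⅓ + a)² (Q(a, J) = (a + a/((-3*a)))² - 1*5 = (a + a*(-1/(3*a)))² - 5 = (a - ⅓)² - 5 = (-⅓ + a)² - 5 = -5 + (-⅓ + a)²)
((5 + 0) + M(-1 + 2, 4))*Q(-5, -2) = ((5 + 0) + 4²)*(-5 + (-1 + 3*(-5))²/9) = (5 + 16)*(-5 + (-1 - 15)²/9) = 21*(-5 + (⅑)*(-16)²) = 21*(-5 + (⅑)*256) = 21*(-5 + 256/9) = 21*(211/9) = 1477/3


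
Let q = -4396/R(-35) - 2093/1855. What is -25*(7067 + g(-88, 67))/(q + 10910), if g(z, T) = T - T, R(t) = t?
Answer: -9363775/584827 ≈ -16.011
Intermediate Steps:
g(z, T) = 0
q = 6597/53 (q = -4396/(-35) - 2093/1855 = -4396*(-1/35) - 2093*1/1855 = 628/5 - 299/265 = 6597/53 ≈ 124.47)
-25*(7067 + g(-88, 67))/(q + 10910) = -25*(7067 + 0)/(6597/53 + 10910) = -176675/584827/53 = -176675*53/584827 = -25*374551/584827 = -9363775/584827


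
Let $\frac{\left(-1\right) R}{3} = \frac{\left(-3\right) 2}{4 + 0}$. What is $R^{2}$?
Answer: $\frac{81}{4} \approx 20.25$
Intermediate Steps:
$R = \frac{9}{2}$ ($R = - 3 \frac{\left(-3\right) 2}{4 + 0} = - 3 \left(- \frac{6}{4}\right) = - 3 \left(\left(-6\right) \frac{1}{4}\right) = \left(-3\right) \left(- \frac{3}{2}\right) = \frac{9}{2} \approx 4.5$)
$R^{2} = \left(\frac{9}{2}\right)^{2} = \frac{81}{4}$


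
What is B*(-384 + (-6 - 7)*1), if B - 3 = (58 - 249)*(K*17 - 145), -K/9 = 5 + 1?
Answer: -80605292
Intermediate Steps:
K = -54 (K = -9*(5 + 1) = -9*6 = -54)
B = 203036 (B = 3 + (58 - 249)*(-54*17 - 145) = 3 - 191*(-918 - 145) = 3 - 191*(-1063) = 3 + 203033 = 203036)
B*(-384 + (-6 - 7)*1) = 203036*(-384 + (-6 - 7)*1) = 203036*(-384 - 13*1) = 203036*(-384 - 13) = 203036*(-397) = -80605292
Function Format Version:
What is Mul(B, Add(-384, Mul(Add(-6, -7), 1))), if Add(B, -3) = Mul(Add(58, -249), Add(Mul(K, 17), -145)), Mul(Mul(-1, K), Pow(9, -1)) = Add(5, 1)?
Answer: -80605292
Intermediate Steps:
K = -54 (K = Mul(-9, Add(5, 1)) = Mul(-9, 6) = -54)
B = 203036 (B = Add(3, Mul(Add(58, -249), Add(Mul(-54, 17), -145))) = Add(3, Mul(-191, Add(-918, -145))) = Add(3, Mul(-191, -1063)) = Add(3, 203033) = 203036)
Mul(B, Add(-384, Mul(Add(-6, -7), 1))) = Mul(203036, Add(-384, Mul(Add(-6, -7), 1))) = Mul(203036, Add(-384, Mul(-13, 1))) = Mul(203036, Add(-384, -13)) = Mul(203036, -397) = -80605292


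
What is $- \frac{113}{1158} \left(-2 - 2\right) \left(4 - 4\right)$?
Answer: $0$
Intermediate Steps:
$- \frac{113}{1158} \left(-2 - 2\right) \left(4 - 4\right) = \left(-113\right) \frac{1}{1158} \left(\left(-4\right) 0\right) = \left(- \frac{113}{1158}\right) 0 = 0$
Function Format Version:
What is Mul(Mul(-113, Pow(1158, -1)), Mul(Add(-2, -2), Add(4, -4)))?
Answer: 0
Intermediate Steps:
Mul(Mul(-113, Pow(1158, -1)), Mul(Add(-2, -2), Add(4, -4))) = Mul(Mul(-113, Rational(1, 1158)), Mul(-4, 0)) = Mul(Rational(-113, 1158), 0) = 0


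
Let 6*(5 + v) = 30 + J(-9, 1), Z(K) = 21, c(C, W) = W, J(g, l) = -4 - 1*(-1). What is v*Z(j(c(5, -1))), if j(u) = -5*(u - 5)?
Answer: -21/2 ≈ -10.500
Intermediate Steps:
J(g, l) = -3 (J(g, l) = -4 + 1 = -3)
j(u) = 25 - 5*u (j(u) = -5*(-5 + u) = 25 - 5*u)
v = -½ (v = -5 + (30 - 3)/6 = -5 + (⅙)*27 = -5 + 9/2 = -½ ≈ -0.50000)
v*Z(j(c(5, -1))) = -½*21 = -21/2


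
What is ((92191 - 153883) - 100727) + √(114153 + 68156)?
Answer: -162419 + √182309 ≈ -1.6199e+5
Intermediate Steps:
((92191 - 153883) - 100727) + √(114153 + 68156) = (-61692 - 100727) + √182309 = -162419 + √182309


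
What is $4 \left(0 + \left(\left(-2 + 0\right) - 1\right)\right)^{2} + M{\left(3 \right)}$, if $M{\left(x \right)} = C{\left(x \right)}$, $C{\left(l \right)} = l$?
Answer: $39$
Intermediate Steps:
$M{\left(x \right)} = x$
$4 \left(0 + \left(\left(-2 + 0\right) - 1\right)\right)^{2} + M{\left(3 \right)} = 4 \left(0 + \left(\left(-2 + 0\right) - 1\right)\right)^{2} + 3 = 4 \left(0 - 3\right)^{2} + 3 = 4 \left(-3\right)^{2} + 3 = 4 \cdot 9 + 3 = 36 + 3 = 39$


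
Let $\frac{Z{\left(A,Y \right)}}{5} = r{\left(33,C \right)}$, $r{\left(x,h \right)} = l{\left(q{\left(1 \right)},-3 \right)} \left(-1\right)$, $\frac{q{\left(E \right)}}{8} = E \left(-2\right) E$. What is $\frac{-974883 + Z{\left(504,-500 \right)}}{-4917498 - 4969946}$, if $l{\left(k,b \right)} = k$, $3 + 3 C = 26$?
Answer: $\frac{974803}{9887444} \approx 0.09859$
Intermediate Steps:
$C = \frac{23}{3}$ ($C = -1 + \frac{1}{3} \cdot 26 = -1 + \frac{26}{3} = \frac{23}{3} \approx 7.6667$)
$q{\left(E \right)} = - 16 E^{2}$ ($q{\left(E \right)} = 8 E \left(-2\right) E = 8 - 2 E E = 8 \left(- 2 E^{2}\right) = - 16 E^{2}$)
$r{\left(x,h \right)} = 16$ ($r{\left(x,h \right)} = - 16 \cdot 1^{2} \left(-1\right) = \left(-16\right) 1 \left(-1\right) = \left(-16\right) \left(-1\right) = 16$)
$Z{\left(A,Y \right)} = 80$ ($Z{\left(A,Y \right)} = 5 \cdot 16 = 80$)
$\frac{-974883 + Z{\left(504,-500 \right)}}{-4917498 - 4969946} = \frac{-974883 + 80}{-4917498 - 4969946} = - \frac{974803}{-9887444} = \left(-974803\right) \left(- \frac{1}{9887444}\right) = \frac{974803}{9887444}$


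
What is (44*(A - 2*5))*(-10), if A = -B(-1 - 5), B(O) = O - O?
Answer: 4400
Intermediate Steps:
B(O) = 0
A = 0 (A = -1*0 = 0)
(44*(A - 2*5))*(-10) = (44*(0 - 2*5))*(-10) = (44*(0 - 10))*(-10) = (44*(-10))*(-10) = -440*(-10) = 4400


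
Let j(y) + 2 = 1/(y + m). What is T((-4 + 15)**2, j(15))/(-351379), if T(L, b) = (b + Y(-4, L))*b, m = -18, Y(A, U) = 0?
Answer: -1/64539 ≈ -1.5495e-5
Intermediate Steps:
j(y) = -2 + 1/(-18 + y) (j(y) = -2 + 1/(y - 18) = -2 + 1/(-18 + y))
T(L, b) = b**2 (T(L, b) = (b + 0)*b = b*b = b**2)
T((-4 + 15)**2, j(15))/(-351379) = ((37 - 2*15)/(-18 + 15))**2/(-351379) = ((37 - 30)/(-3))**2*(-1/351379) = (-1/3*7)**2*(-1/351379) = (-7/3)**2*(-1/351379) = (49/9)*(-1/351379) = -1/64539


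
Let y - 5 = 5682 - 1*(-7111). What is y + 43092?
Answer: 55890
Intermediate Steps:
y = 12798 (y = 5 + (5682 - 1*(-7111)) = 5 + (5682 + 7111) = 5 + 12793 = 12798)
y + 43092 = 12798 + 43092 = 55890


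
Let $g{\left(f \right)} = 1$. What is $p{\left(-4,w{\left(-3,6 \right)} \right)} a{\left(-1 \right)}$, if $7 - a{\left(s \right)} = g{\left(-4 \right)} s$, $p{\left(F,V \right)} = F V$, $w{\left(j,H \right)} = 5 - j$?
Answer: $-256$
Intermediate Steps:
$a{\left(s \right)} = 7 - s$ ($a{\left(s \right)} = 7 - 1 s = 7 - s$)
$p{\left(-4,w{\left(-3,6 \right)} \right)} a{\left(-1 \right)} = - 4 \left(5 - -3\right) \left(7 - -1\right) = - 4 \left(5 + 3\right) \left(7 + 1\right) = \left(-4\right) 8 \cdot 8 = \left(-32\right) 8 = -256$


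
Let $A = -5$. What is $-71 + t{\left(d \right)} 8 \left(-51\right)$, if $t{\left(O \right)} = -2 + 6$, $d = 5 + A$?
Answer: $-1703$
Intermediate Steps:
$d = 0$ ($d = 5 - 5 = 0$)
$t{\left(O \right)} = 4$
$-71 + t{\left(d \right)} 8 \left(-51\right) = -71 + 4 \cdot 8 \left(-51\right) = -71 + 32 \left(-51\right) = -71 - 1632 = -1703$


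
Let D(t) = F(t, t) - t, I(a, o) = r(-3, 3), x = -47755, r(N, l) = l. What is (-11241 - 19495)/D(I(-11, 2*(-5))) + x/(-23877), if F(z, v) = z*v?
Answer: -122266157/23877 ≈ -5120.7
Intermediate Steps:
I(a, o) = 3
F(z, v) = v*z
D(t) = t**2 - t (D(t) = t*t - t = t**2 - t)
(-11241 - 19495)/D(I(-11, 2*(-5))) + x/(-23877) = (-11241 - 19495)/((3*(-1 + 3))) - 47755/(-23877) = -30736/(3*2) - 47755*(-1/23877) = -30736/6 + 47755/23877 = -30736*1/6 + 47755/23877 = -15368/3 + 47755/23877 = -122266157/23877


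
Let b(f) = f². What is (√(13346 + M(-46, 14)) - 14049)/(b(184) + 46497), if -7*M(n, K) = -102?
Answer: -2007/11479 + 2*√163667/562471 ≈ -0.17340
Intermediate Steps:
M(n, K) = 102/7 (M(n, K) = -⅐*(-102) = 102/7)
(√(13346 + M(-46, 14)) - 14049)/(b(184) + 46497) = (√(13346 + 102/7) - 14049)/(184² + 46497) = (√(93524/7) - 14049)/(33856 + 46497) = (2*√163667/7 - 14049)/80353 = (-14049 + 2*√163667/7)*(1/80353) = -2007/11479 + 2*√163667/562471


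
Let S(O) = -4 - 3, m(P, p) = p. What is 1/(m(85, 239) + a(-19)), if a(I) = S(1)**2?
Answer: 1/288 ≈ 0.0034722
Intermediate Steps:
S(O) = -7
a(I) = 49 (a(I) = (-7)**2 = 49)
1/(m(85, 239) + a(-19)) = 1/(239 + 49) = 1/288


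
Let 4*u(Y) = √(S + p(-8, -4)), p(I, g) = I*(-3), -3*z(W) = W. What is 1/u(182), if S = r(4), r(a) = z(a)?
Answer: 2*√51/17 ≈ 0.84017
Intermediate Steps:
z(W) = -W/3
r(a) = -a/3
S = -4/3 (S = -⅓*4 = -4/3 ≈ -1.3333)
p(I, g) = -3*I
u(Y) = √51/6 (u(Y) = √(-4/3 - 3*(-8))/4 = √(-4/3 + 24)/4 = √(68/3)/4 = (2*√51/3)/4 = √51/6)
1/u(182) = 1/(√51/6) = 2*√51/17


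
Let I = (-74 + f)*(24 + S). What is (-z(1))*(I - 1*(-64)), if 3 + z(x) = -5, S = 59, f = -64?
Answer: -91120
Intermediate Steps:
z(x) = -8 (z(x) = -3 - 5 = -8)
I = -11454 (I = (-74 - 64)*(24 + 59) = -138*83 = -11454)
(-z(1))*(I - 1*(-64)) = (-1*(-8))*(-11454 - 1*(-64)) = 8*(-11454 + 64) = 8*(-11390) = -91120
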